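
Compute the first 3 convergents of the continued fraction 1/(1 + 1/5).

Using the convergent recurrence p_i = a_i*p_{i-1} + p_{i-2}, q_i = a_i*q_{i-1} + q_{i-2} with p_{-2}=0, p_{-1}=1, q_{-2}=1, q_{-1}=0:
  i=0: a_0=0, p_0 = 0*1 + 0 = 0, q_0 = 0*0 + 1 = 1.
  i=1: a_1=1, p_1 = 1*0 + 1 = 1, q_1 = 1*1 + 0 = 1.
  i=2: a_2=5, p_2 = 5*1 + 0 = 5, q_2 = 5*1 + 1 = 6.

0/1, 1/1, 5/6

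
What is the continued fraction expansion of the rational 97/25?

Run the Euclidean algorithm on 97 and 25; the successive quotients are the partial quotients a_0, a_1, ... (each step inverts the fractional part left over by the previous one):
  97 = 3*25 + 22, so a_0 = 3.
  25 = 1*22 + 3, so a_1 = 1.
  22 = 7*3 + 1, so a_2 = 7.
  3 = 3*1 + 0, so a_3 = 3.
The remainder reaches 0 after 4 divisions, so the expansion has 4 partial quotients, read off in order.

[3; 1, 7, 3]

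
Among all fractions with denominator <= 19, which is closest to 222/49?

77/17

Expand x = 222/49 as a continued fraction with the Euclidean algorithm:
  222 = 4*49 + 26, so a_0 = 4.
  49 = 1*26 + 23, so a_1 = 1.
  26 = 1*23 + 3, so a_2 = 1.
  23 = 7*3 + 2, so a_3 = 7.
  3 = 1*2 + 1, so a_4 = 1.
  2 = 2*1 + 0, so a_5 = 2.
so x = [4; 1, 1, 7, 1, 2].
Convergents (p_i = a_i*p_{i-1} + p_{i-2}, q_i = a_i*q_{i-1} + q_{i-2} with p_{-2}=0, p_{-1}=1, q_{-2}=1, q_{-1}=0), until the denominator exceeds 19:
  i=0: a_0=4, p_0 = 4*1 + 0 = 4, q_0 = 4*0 + 1 = 1.
  i=1: a_1=1, p_1 = 1*4 + 1 = 5, q_1 = 1*1 + 0 = 1.
  i=2: a_2=1, p_2 = 1*5 + 4 = 9, q_2 = 1*1 + 1 = 2.
  i=3: a_3=7, p_3 = 7*9 + 5 = 68, q_3 = 7*2 + 1 = 15.
  i=4: a_4=1, p_4 = 1*68 + 9 = 77, q_4 = 1*15 + 2 = 17.
  i=5: a_5=2, p_5 = 2*77 + 68 = 222, q_5 = 2*17 + 15 = 49.
q_5 = 49 > 19, so the last convergent with denominator <= 19 is p_4/q_4 = 77/17.
The closest fraction with denominator <= 19 is either p_4/q_4 or the intermediate fraction (k*p_4 + p_3)/(k*q_4 + q_3) with the largest k >= 1 whose denominator stays <= 19; these approach x as k grows, and every other convergent or intermediate fraction in range is farther away.
Largest k: floor((19 - q_3)/q_4) = floor((19 - 15)/17) = 0.
Since k = 0, no intermediate fraction beyond p_4/q_4 has denominator <= 19, so the convergent 77/17 is the closest (its error is |222*17 - 77*49|/(49*17) = 1/833).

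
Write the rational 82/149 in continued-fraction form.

Run the Euclidean algorithm on 82 and 149; the successive quotients are the partial quotients a_0, a_1, ... (each step inverts the fractional part left over by the previous one):
  82 = 0*149 + 82, so a_0 = 0.
  149 = 1*82 + 67, so a_1 = 1.
  82 = 1*67 + 15, so a_2 = 1.
  67 = 4*15 + 7, so a_3 = 4.
  15 = 2*7 + 1, so a_4 = 2.
  7 = 7*1 + 0, so a_5 = 7.
The remainder reaches 0 after 6 divisions, so the expansion has 6 partial quotients, read off in order.

[0; 1, 1, 4, 2, 7]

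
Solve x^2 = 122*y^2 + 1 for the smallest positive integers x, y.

(x, y) = (243, 22)

First expand sqrt(122) as a continued fraction. With x_i = (sqrt(122) + m_i)/d_i and (m_0, d_0) = (0, 1): a_0 = floor(sqrt(122)) = 11, since 11^2 = 121 <= 122 < 144 = 12^2.
Iterate m_{i+1} = d_i*a_i - m_i, d_{i+1} = (122 - m_{i+1}^2)/d_i, a_{i+1} = floor((a_0 + m_{i+1})/d_{i+1}):
  m_1 = 1*11 - 0 = 11, d_1 = (122 - 11^2)/1 = 1/1 = 1, a_1 = floor((11 + 11)/1) = 22.
  m_2 = 1*22 - 11 = 11, d_2 = (122 - 11^2)/1 = 1/1 = 1: (m_2, d_2) = (m_1, d_1) = (11, 1), so from here the quotient a_1 repeats; the period length is 1.
So sqrt(122) = [11; (22)] with period length k = 1.
k is odd, so (p_{k-1}, q_{k-1}) only solves x^2 - 122y^2 = -1 and the fundamental solution of x^2 - 122y^2 = 1 is (p_{2k-1}, q_{2k-1}) = (p_1, q_1); compute convergents through index 1, running through the period twice.
Convergents (p_i = a_i*p_{i-1} + p_{i-2}, q_i = a_i*q_{i-1} + q_{i-2} with p_{-2}=0, p_{-1}=1, q_{-2}=1, q_{-1}=0):
  i=0: a_0=11, p_0 = 11*1 + 0 = 11, q_0 = 11*0 + 1 = 1.
  i=1: a_1=22, p_1 = 22*11 + 1 = 243, q_1 = 22*1 + 0 = 22.
Indeed p_0^2 - 122*q_0^2 = 121 - 122 = -1, not +1.
Check: 243^2 - 122*22^2 = 59049 - 59048 = 1, so (x, y) = (243, 22) solves the equation, and by the theorem it is the least positive solution.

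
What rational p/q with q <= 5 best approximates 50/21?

Expand x = 50/21 as a continued fraction with the Euclidean algorithm:
  50 = 2*21 + 8, so a_0 = 2.
  21 = 2*8 + 5, so a_1 = 2.
  8 = 1*5 + 3, so a_2 = 1.
  5 = 1*3 + 2, so a_3 = 1.
  3 = 1*2 + 1, so a_4 = 1.
  2 = 2*1 + 0, so a_5 = 2.
so x = [2; 2, 1, 1, 1, 2].
Convergents (p_i = a_i*p_{i-1} + p_{i-2}, q_i = a_i*q_{i-1} + q_{i-2} with p_{-2}=0, p_{-1}=1, q_{-2}=1, q_{-1}=0), until the denominator exceeds 5:
  i=0: a_0=2, p_0 = 2*1 + 0 = 2, q_0 = 2*0 + 1 = 1.
  i=1: a_1=2, p_1 = 2*2 + 1 = 5, q_1 = 2*1 + 0 = 2.
  i=2: a_2=1, p_2 = 1*5 + 2 = 7, q_2 = 1*2 + 1 = 3.
  i=3: a_3=1, p_3 = 1*7 + 5 = 12, q_3 = 1*3 + 2 = 5.
  i=4: a_4=1, p_4 = 1*12 + 7 = 19, q_4 = 1*5 + 3 = 8.
q_4 = 8 > 5, so the last convergent with denominator <= 5 is p_3/q_3 = 12/5.
The closest fraction with denominator <= 5 is either p_3/q_3 or the intermediate fraction (k*p_3 + p_2)/(k*q_3 + q_2) with the largest k >= 1 whose denominator stays <= 5; these approach x as k grows, and every other convergent or intermediate fraction in range is farther away.
Largest k: floor((5 - q_2)/q_3) = floor((5 - 3)/5) = 0.
Since k = 0, no intermediate fraction beyond p_3/q_3 has denominator <= 5, so the convergent 12/5 is the closest (its error is |50*5 - 12*21|/(21*5) = 2/105).

12/5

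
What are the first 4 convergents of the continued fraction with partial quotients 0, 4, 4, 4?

0/1, 1/4, 4/17, 17/72

Using the convergent recurrence p_i = a_i*p_{i-1} + p_{i-2}, q_i = a_i*q_{i-1} + q_{i-2} with p_{-2}=0, p_{-1}=1, q_{-2}=1, q_{-1}=0:
  i=0: a_0=0, p_0 = 0*1 + 0 = 0, q_0 = 0*0 + 1 = 1.
  i=1: a_1=4, p_1 = 4*0 + 1 = 1, q_1 = 4*1 + 0 = 4.
  i=2: a_2=4, p_2 = 4*1 + 0 = 4, q_2 = 4*4 + 1 = 17.
  i=3: a_3=4, p_3 = 4*4 + 1 = 17, q_3 = 4*17 + 4 = 72.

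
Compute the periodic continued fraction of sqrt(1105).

[33; (4, 7, 7, 4, 66)]

Write x_i = (sqrt(1105) + m_i)/d_i with (m_0, d_0) = (0, 1). a_0 = floor(sqrt(1105)) = 33, since 33^2 = 1089 <= 1105 < 1156 = 34^2.
Iterate m_{i+1} = d_i*a_i - m_i, d_{i+1} = (1105 - m_{i+1}^2)/d_i, a_{i+1} = floor((a_0 + m_{i+1})/d_{i+1}):
  m_1 = 1*33 - 0 = 33, d_1 = (1105 - 33^2)/1 = 16/1 = 16, a_1 = floor((33 + 33)/16) = 4.
  m_2 = 16*4 - 33 = 31, d_2 = (1105 - 31^2)/16 = 144/16 = 9, a_2 = floor((33 + 31)/9) = 7.
  m_3 = 9*7 - 31 = 32, d_3 = (1105 - 32^2)/9 = 81/9 = 9, a_3 = floor((33 + 32)/9) = 7.
  m_4 = 9*7 - 32 = 31, d_4 = (1105 - 31^2)/9 = 144/9 = 16, a_4 = floor((33 + 31)/16) = 4.
  m_5 = 16*4 - 31 = 33, d_5 = (1105 - 33^2)/16 = 16/16 = 1, a_5 = floor((33 + 33)/1) = 66.
  m_6 = 1*66 - 33 = 33, d_6 = (1105 - 33^2)/1 = 16/1 = 16: (m_6, d_6) = (m_1, d_1) = (33, 16), so from here the quotients repeat a_1, ..., a_5; the period length is 5.
Hence the expansion of sqrt(1105) is a_0 = 33 followed by the repeating block 4, 7, 7, 4, 66 (period 5).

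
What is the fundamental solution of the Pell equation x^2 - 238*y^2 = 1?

First expand sqrt(238) as a continued fraction. With x_i = (sqrt(238) + m_i)/d_i and (m_0, d_0) = (0, 1): a_0 = floor(sqrt(238)) = 15, since 15^2 = 225 <= 238 < 256 = 16^2.
Iterate m_{i+1} = d_i*a_i - m_i, d_{i+1} = (238 - m_{i+1}^2)/d_i, a_{i+1} = floor((a_0 + m_{i+1})/d_{i+1}):
  m_1 = 1*15 - 0 = 15, d_1 = (238 - 15^2)/1 = 13/1 = 13, a_1 = floor((15 + 15)/13) = 2.
  m_2 = 13*2 - 15 = 11, d_2 = (238 - 11^2)/13 = 117/13 = 9, a_2 = floor((15 + 11)/9) = 2.
  m_3 = 9*2 - 11 = 7, d_3 = (238 - 7^2)/9 = 189/9 = 21, a_3 = floor((15 + 7)/21) = 1.
  m_4 = 21*1 - 7 = 14, d_4 = (238 - 14^2)/21 = 42/21 = 2, a_4 = floor((15 + 14)/2) = 14.
  m_5 = 2*14 - 14 = 14, d_5 = (238 - 14^2)/2 = 42/2 = 21, a_5 = floor((15 + 14)/21) = 1.
  m_6 = 21*1 - 14 = 7, d_6 = (238 - 7^2)/21 = 189/21 = 9, a_6 = floor((15 + 7)/9) = 2.
  m_7 = 9*2 - 7 = 11, d_7 = (238 - 11^2)/9 = 117/9 = 13, a_7 = floor((15 + 11)/13) = 2.
  m_8 = 13*2 - 11 = 15, d_8 = (238 - 15^2)/13 = 13/13 = 1, a_8 = floor((15 + 15)/1) = 30.
  m_9 = 1*30 - 15 = 15, d_9 = (238 - 15^2)/1 = 13/1 = 13: (m_9, d_9) = (m_1, d_1) = (15, 13), so from here the quotients repeat a_1, ..., a_8; the period length is 8.
So sqrt(238) = [15; (2, 2, 1, 14, 1, 2, 2, 30)] with period length k = 8.
k is even, so the fundamental solution of x^2 - 238y^2 = 1 is (p_{k-1}, q_{k-1}) = (p_7, q_7); compute convergents through index 7.
Convergents (p_i = a_i*p_{i-1} + p_{i-2}, q_i = a_i*q_{i-1} + q_{i-2} with p_{-2}=0, p_{-1}=1, q_{-2}=1, q_{-1}=0):
  i=0: a_0=15, p_0 = 15*1 + 0 = 15, q_0 = 15*0 + 1 = 1.
  i=1: a_1=2, p_1 = 2*15 + 1 = 31, q_1 = 2*1 + 0 = 2.
  i=2: a_2=2, p_2 = 2*31 + 15 = 77, q_2 = 2*2 + 1 = 5.
  i=3: a_3=1, p_3 = 1*77 + 31 = 108, q_3 = 1*5 + 2 = 7.
  i=4: a_4=14, p_4 = 14*108 + 77 = 1589, q_4 = 14*7 + 5 = 103.
  i=5: a_5=1, p_5 = 1*1589 + 108 = 1697, q_5 = 1*103 + 7 = 110.
  i=6: a_6=2, p_6 = 2*1697 + 1589 = 4983, q_6 = 2*110 + 103 = 323.
  i=7: a_7=2, p_7 = 2*4983 + 1697 = 11663, q_7 = 2*323 + 110 = 756.
Check: 11663^2 - 238*756^2 = 136025569 - 136025568 = 1, so (x, y) = (11663, 756) solves the equation, and by the theorem it is the least positive solution.

(x, y) = (11663, 756)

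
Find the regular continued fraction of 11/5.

Run the Euclidean algorithm on 11 and 5; the successive quotients are the partial quotients a_0, a_1, ... (each step inverts the fractional part left over by the previous one):
  11 = 2*5 + 1, so a_0 = 2.
  5 = 5*1 + 0, so a_1 = 5.
The remainder reaches 0 after 2 divisions, so the expansion has 2 partial quotients, read off in order.

[2; 5]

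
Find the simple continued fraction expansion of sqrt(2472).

[49; (1, 2, 1, 1, 3, 1, 1, 2, 1, 98)]

Write x_i = (sqrt(2472) + m_i)/d_i with (m_0, d_0) = (0, 1). a_0 = floor(sqrt(2472)) = 49, since 49^2 = 2401 <= 2472 < 2500 = 50^2.
Iterate m_{i+1} = d_i*a_i - m_i, d_{i+1} = (2472 - m_{i+1}^2)/d_i, a_{i+1} = floor((a_0 + m_{i+1})/d_{i+1}):
  m_1 = 1*49 - 0 = 49, d_1 = (2472 - 49^2)/1 = 71/1 = 71, a_1 = floor((49 + 49)/71) = 1.
  m_2 = 71*1 - 49 = 22, d_2 = (2472 - 22^2)/71 = 1988/71 = 28, a_2 = floor((49 + 22)/28) = 2.
  m_3 = 28*2 - 22 = 34, d_3 = (2472 - 34^2)/28 = 1316/28 = 47, a_3 = floor((49 + 34)/47) = 1.
  m_4 = 47*1 - 34 = 13, d_4 = (2472 - 13^2)/47 = 2303/47 = 49, a_4 = floor((49 + 13)/49) = 1.
  m_5 = 49*1 - 13 = 36, d_5 = (2472 - 36^2)/49 = 1176/49 = 24, a_5 = floor((49 + 36)/24) = 3.
  m_6 = 24*3 - 36 = 36, d_6 = (2472 - 36^2)/24 = 1176/24 = 49, a_6 = floor((49 + 36)/49) = 1.
  m_7 = 49*1 - 36 = 13, d_7 = (2472 - 13^2)/49 = 2303/49 = 47, a_7 = floor((49 + 13)/47) = 1.
  m_8 = 47*1 - 13 = 34, d_8 = (2472 - 34^2)/47 = 1316/47 = 28, a_8 = floor((49 + 34)/28) = 2.
  m_9 = 28*2 - 34 = 22, d_9 = (2472 - 22^2)/28 = 1988/28 = 71, a_9 = floor((49 + 22)/71) = 1.
  m_10 = 71*1 - 22 = 49, d_10 = (2472 - 49^2)/71 = 71/71 = 1, a_10 = floor((49 + 49)/1) = 98.
  m_11 = 1*98 - 49 = 49, d_11 = (2472 - 49^2)/1 = 71/1 = 71: (m_11, d_11) = (m_1, d_1) = (49, 71), so from here the quotients repeat a_1, ..., a_10; the period length is 10.
Hence the expansion of sqrt(2472) is a_0 = 49 followed by the repeating block 1, 2, 1, 1, 3, 1, 1, 2, 1, 98 (period 10).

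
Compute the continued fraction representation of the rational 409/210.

Run the Euclidean algorithm on 409 and 210; the successive quotients are the partial quotients a_0, a_1, ... (each step inverts the fractional part left over by the previous one):
  409 = 1*210 + 199, so a_0 = 1.
  210 = 1*199 + 11, so a_1 = 1.
  199 = 18*11 + 1, so a_2 = 18.
  11 = 11*1 + 0, so a_3 = 11.
The remainder reaches 0 after 4 divisions, so the expansion has 4 partial quotients, read off in order.

[1; 1, 18, 11]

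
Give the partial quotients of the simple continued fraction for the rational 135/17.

[7; 1, 16]

Run the Euclidean algorithm on 135 and 17; the successive quotients are the partial quotients a_0, a_1, ... (each step inverts the fractional part left over by the previous one):
  135 = 7*17 + 16, so a_0 = 7.
  17 = 1*16 + 1, so a_1 = 1.
  16 = 16*1 + 0, so a_2 = 16.
The remainder reaches 0 after 3 divisions, so the expansion has 3 partial quotients, read off in order.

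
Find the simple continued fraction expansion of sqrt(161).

[12; (1, 2, 4, 1, 2, 1, 4, 2, 1, 24)]

Write x_i = (sqrt(161) + m_i)/d_i with (m_0, d_0) = (0, 1). a_0 = floor(sqrt(161)) = 12, since 12^2 = 144 <= 161 < 169 = 13^2.
Iterate m_{i+1} = d_i*a_i - m_i, d_{i+1} = (161 - m_{i+1}^2)/d_i, a_{i+1} = floor((a_0 + m_{i+1})/d_{i+1}):
  m_1 = 1*12 - 0 = 12, d_1 = (161 - 12^2)/1 = 17/1 = 17, a_1 = floor((12 + 12)/17) = 1.
  m_2 = 17*1 - 12 = 5, d_2 = (161 - 5^2)/17 = 136/17 = 8, a_2 = floor((12 + 5)/8) = 2.
  m_3 = 8*2 - 5 = 11, d_3 = (161 - 11^2)/8 = 40/8 = 5, a_3 = floor((12 + 11)/5) = 4.
  m_4 = 5*4 - 11 = 9, d_4 = (161 - 9^2)/5 = 80/5 = 16, a_4 = floor((12 + 9)/16) = 1.
  m_5 = 16*1 - 9 = 7, d_5 = (161 - 7^2)/16 = 112/16 = 7, a_5 = floor((12 + 7)/7) = 2.
  m_6 = 7*2 - 7 = 7, d_6 = (161 - 7^2)/7 = 112/7 = 16, a_6 = floor((12 + 7)/16) = 1.
  m_7 = 16*1 - 7 = 9, d_7 = (161 - 9^2)/16 = 80/16 = 5, a_7 = floor((12 + 9)/5) = 4.
  m_8 = 5*4 - 9 = 11, d_8 = (161 - 11^2)/5 = 40/5 = 8, a_8 = floor((12 + 11)/8) = 2.
  m_9 = 8*2 - 11 = 5, d_9 = (161 - 5^2)/8 = 136/8 = 17, a_9 = floor((12 + 5)/17) = 1.
  m_10 = 17*1 - 5 = 12, d_10 = (161 - 12^2)/17 = 17/17 = 1, a_10 = floor((12 + 12)/1) = 24.
  m_11 = 1*24 - 12 = 12, d_11 = (161 - 12^2)/1 = 17/1 = 17: (m_11, d_11) = (m_1, d_1) = (12, 17), so from here the quotients repeat a_1, ..., a_10; the period length is 10.
Hence the expansion of sqrt(161) is a_0 = 12 followed by the repeating block 1, 2, 4, 1, 2, 1, 4, 2, 1, 24 (period 10).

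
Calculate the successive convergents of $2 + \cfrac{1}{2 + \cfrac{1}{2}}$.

2/1, 5/2, 12/5

Using the convergent recurrence p_i = a_i*p_{i-1} + p_{i-2}, q_i = a_i*q_{i-1} + q_{i-2} with p_{-2}=0, p_{-1}=1, q_{-2}=1, q_{-1}=0:
  i=0: a_0=2, p_0 = 2*1 + 0 = 2, q_0 = 2*0 + 1 = 1.
  i=1: a_1=2, p_1 = 2*2 + 1 = 5, q_1 = 2*1 + 0 = 2.
  i=2: a_2=2, p_2 = 2*5 + 2 = 12, q_2 = 2*2 + 1 = 5.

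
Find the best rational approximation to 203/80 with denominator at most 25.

33/13

Expand x = 203/80 as a continued fraction with the Euclidean algorithm:
  203 = 2*80 + 43, so a_0 = 2.
  80 = 1*43 + 37, so a_1 = 1.
  43 = 1*37 + 6, so a_2 = 1.
  37 = 6*6 + 1, so a_3 = 6.
  6 = 6*1 + 0, so a_4 = 6.
so x = [2; 1, 1, 6, 6].
Convergents (p_i = a_i*p_{i-1} + p_{i-2}, q_i = a_i*q_{i-1} + q_{i-2} with p_{-2}=0, p_{-1}=1, q_{-2}=1, q_{-1}=0), until the denominator exceeds 25:
  i=0: a_0=2, p_0 = 2*1 + 0 = 2, q_0 = 2*0 + 1 = 1.
  i=1: a_1=1, p_1 = 1*2 + 1 = 3, q_1 = 1*1 + 0 = 1.
  i=2: a_2=1, p_2 = 1*3 + 2 = 5, q_2 = 1*1 + 1 = 2.
  i=3: a_3=6, p_3 = 6*5 + 3 = 33, q_3 = 6*2 + 1 = 13.
  i=4: a_4=6, p_4 = 6*33 + 5 = 203, q_4 = 6*13 + 2 = 80.
q_4 = 80 > 25, so the last convergent with denominator <= 25 is p_3/q_3 = 33/13.
The closest fraction with denominator <= 25 is either p_3/q_3 or the intermediate fraction (k*p_3 + p_2)/(k*q_3 + q_2) with the largest k >= 1 whose denominator stays <= 25; these approach x as k grows, and every other convergent or intermediate fraction in range is farther away.
Largest k: floor((25 - q_2)/q_3) = floor((25 - 2)/13) = 1.
That gives (1*33 + 5)/(1*13 + 2) = 38/15.
Compare the errors: |x - 33/13| = |203*13 - 33*80|/(80*13) = 1/1040, and |x - 38/15| = |203*15 - 38*80|/(80*15) = 5/1200.
Cross-multiplying, 1*1200 = 1200 < 5200 = 5*1040, so 1/1040 is smaller: the convergent 33/13 is closer to x than 38/15.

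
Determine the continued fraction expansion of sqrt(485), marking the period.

Write x_i = (sqrt(485) + m_i)/d_i with (m_0, d_0) = (0, 1). a_0 = floor(sqrt(485)) = 22, since 22^2 = 484 <= 485 < 529 = 23^2.
Iterate m_{i+1} = d_i*a_i - m_i, d_{i+1} = (485 - m_{i+1}^2)/d_i, a_{i+1} = floor((a_0 + m_{i+1})/d_{i+1}):
  m_1 = 1*22 - 0 = 22, d_1 = (485 - 22^2)/1 = 1/1 = 1, a_1 = floor((22 + 22)/1) = 44.
  m_2 = 1*44 - 22 = 22, d_2 = (485 - 22^2)/1 = 1/1 = 1: (m_2, d_2) = (m_1, d_1) = (22, 1), so from here the quotient a_1 repeats; the period length is 1.
Hence the expansion of sqrt(485) is a_0 = 22 followed by the repeating block 44 (period 1).

[22; (44)]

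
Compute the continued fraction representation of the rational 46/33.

[1; 2, 1, 1, 6]

Run the Euclidean algorithm on 46 and 33; the successive quotients are the partial quotients a_0, a_1, ... (each step inverts the fractional part left over by the previous one):
  46 = 1*33 + 13, so a_0 = 1.
  33 = 2*13 + 7, so a_1 = 2.
  13 = 1*7 + 6, so a_2 = 1.
  7 = 1*6 + 1, so a_3 = 1.
  6 = 6*1 + 0, so a_4 = 6.
The remainder reaches 0 after 5 divisions, so the expansion has 5 partial quotients, read off in order.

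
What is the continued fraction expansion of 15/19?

Run the Euclidean algorithm on 15 and 19; the successive quotients are the partial quotients a_0, a_1, ... (each step inverts the fractional part left over by the previous one):
  15 = 0*19 + 15, so a_0 = 0.
  19 = 1*15 + 4, so a_1 = 1.
  15 = 3*4 + 3, so a_2 = 3.
  4 = 1*3 + 1, so a_3 = 1.
  3 = 3*1 + 0, so a_4 = 3.
The remainder reaches 0 after 5 divisions, so the expansion has 5 partial quotients, read off in order.

[0; 1, 3, 1, 3]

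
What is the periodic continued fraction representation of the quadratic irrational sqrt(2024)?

Write x_i = (sqrt(2024) + m_i)/d_i with (m_0, d_0) = (0, 1). a_0 = floor(sqrt(2024)) = 44, since 44^2 = 1936 <= 2024 < 2025 = 45^2.
Iterate m_{i+1} = d_i*a_i - m_i, d_{i+1} = (2024 - m_{i+1}^2)/d_i, a_{i+1} = floor((a_0 + m_{i+1})/d_{i+1}):
  m_1 = 1*44 - 0 = 44, d_1 = (2024 - 44^2)/1 = 88/1 = 88, a_1 = floor((44 + 44)/88) = 1.
  m_2 = 88*1 - 44 = 44, d_2 = (2024 - 44^2)/88 = 88/88 = 1, a_2 = floor((44 + 44)/1) = 88.
  m_3 = 1*88 - 44 = 44, d_3 = (2024 - 44^2)/1 = 88/1 = 88: (m_3, d_3) = (m_1, d_1) = (44, 88), so from here the quotients repeat a_1, a_2; the period length is 2.
Hence the expansion of sqrt(2024) is a_0 = 44 followed by the repeating block 1, 88 (period 2).

[44; (1, 88)]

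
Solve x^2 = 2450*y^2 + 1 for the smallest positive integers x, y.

First expand sqrt(2450) as a continued fraction. With x_i = (sqrt(2450) + m_i)/d_i and (m_0, d_0) = (0, 1): a_0 = floor(sqrt(2450)) = 49, since 49^2 = 2401 <= 2450 < 2500 = 50^2.
Iterate m_{i+1} = d_i*a_i - m_i, d_{i+1} = (2450 - m_{i+1}^2)/d_i, a_{i+1} = floor((a_0 + m_{i+1})/d_{i+1}):
  m_1 = 1*49 - 0 = 49, d_1 = (2450 - 49^2)/1 = 49/1 = 49, a_1 = floor((49 + 49)/49) = 2.
  m_2 = 49*2 - 49 = 49, d_2 = (2450 - 49^2)/49 = 49/49 = 1, a_2 = floor((49 + 49)/1) = 98.
  m_3 = 1*98 - 49 = 49, d_3 = (2450 - 49^2)/1 = 49/1 = 49: (m_3, d_3) = (m_1, d_1) = (49, 49), so from here the quotients repeat a_1, a_2; the period length is 2.
So sqrt(2450) = [49; (2, 98)] with period length k = 2.
k is even, so the fundamental solution of x^2 - 2450y^2 = 1 is (p_{k-1}, q_{k-1}) = (p_1, q_1); compute convergents through index 1.
Convergents (p_i = a_i*p_{i-1} + p_{i-2}, q_i = a_i*q_{i-1} + q_{i-2} with p_{-2}=0, p_{-1}=1, q_{-2}=1, q_{-1}=0):
  i=0: a_0=49, p_0 = 49*1 + 0 = 49, q_0 = 49*0 + 1 = 1.
  i=1: a_1=2, p_1 = 2*49 + 1 = 99, q_1 = 2*1 + 0 = 2.
Check: 99^2 - 2450*2^2 = 9801 - 9800 = 1, so (x, y) = (99, 2) solves the equation, and by the theorem it is the least positive solution.

(x, y) = (99, 2)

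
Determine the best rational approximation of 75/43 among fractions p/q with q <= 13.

Expand x = 75/43 as a continued fraction with the Euclidean algorithm:
  75 = 1*43 + 32, so a_0 = 1.
  43 = 1*32 + 11, so a_1 = 1.
  32 = 2*11 + 10, so a_2 = 2.
  11 = 1*10 + 1, so a_3 = 1.
  10 = 10*1 + 0, so a_4 = 10.
so x = [1; 1, 2, 1, 10].
Convergents (p_i = a_i*p_{i-1} + p_{i-2}, q_i = a_i*q_{i-1} + q_{i-2} with p_{-2}=0, p_{-1}=1, q_{-2}=1, q_{-1}=0), until the denominator exceeds 13:
  i=0: a_0=1, p_0 = 1*1 + 0 = 1, q_0 = 1*0 + 1 = 1.
  i=1: a_1=1, p_1 = 1*1 + 1 = 2, q_1 = 1*1 + 0 = 1.
  i=2: a_2=2, p_2 = 2*2 + 1 = 5, q_2 = 2*1 + 1 = 3.
  i=3: a_3=1, p_3 = 1*5 + 2 = 7, q_3 = 1*3 + 1 = 4.
  i=4: a_4=10, p_4 = 10*7 + 5 = 75, q_4 = 10*4 + 3 = 43.
q_4 = 43 > 13, so the last convergent with denominator <= 13 is p_3/q_3 = 7/4.
The closest fraction with denominator <= 13 is either p_3/q_3 or the intermediate fraction (k*p_3 + p_2)/(k*q_3 + q_2) with the largest k >= 1 whose denominator stays <= 13; these approach x as k grows, and every other convergent or intermediate fraction in range is farther away.
Largest k: floor((13 - q_2)/q_3) = floor((13 - 3)/4) = 2.
That gives (2*7 + 5)/(2*4 + 3) = 19/11.
Compare the errors: |x - 7/4| = |75*4 - 7*43|/(43*4) = 1/172, and |x - 19/11| = |75*11 - 19*43|/(43*11) = 8/473.
Cross-multiplying, 1*473 = 473 < 1376 = 8*172, so 1/172 is smaller: the convergent 7/4 is closer to x than 19/11.

7/4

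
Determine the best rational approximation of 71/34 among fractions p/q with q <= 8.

Expand x = 71/34 as a continued fraction with the Euclidean algorithm:
  71 = 2*34 + 3, so a_0 = 2.
  34 = 11*3 + 1, so a_1 = 11.
  3 = 3*1 + 0, so a_2 = 3.
so x = [2; 11, 3].
Convergents (p_i = a_i*p_{i-1} + p_{i-2}, q_i = a_i*q_{i-1} + q_{i-2} with p_{-2}=0, p_{-1}=1, q_{-2}=1, q_{-1}=0), until the denominator exceeds 8:
  i=0: a_0=2, p_0 = 2*1 + 0 = 2, q_0 = 2*0 + 1 = 1.
  i=1: a_1=11, p_1 = 11*2 + 1 = 23, q_1 = 11*1 + 0 = 11.
q_1 = 11 > 8, so the last convergent with denominator <= 8 is p_0/q_0 = 2/1.
The closest fraction with denominator <= 8 is either p_0/q_0 or the intermediate fraction (k*p_0 + p_{-1})/(k*q_0 + q_{-1}) with the largest k >= 1 whose denominator stays <= 8; these approach x as k grows, and every other convergent or intermediate fraction in range is farther away.
Largest k: floor((8 - q_{-1})/q_0) = floor((8 - 0)/1) = 8 (using the seeds p_{-1} = 1, q_{-1} = 0).
That gives (8*2 + 1)/(8*1 + 0) = 17/8.
Compare the errors: |x - 2/1| = |71*1 - 2*34|/(34*1) = 3/34, and |x - 17/8| = |71*8 - 17*34|/(34*8) = 10/272.
Cross-multiplying, 10*34 = 340 < 816 = 3*272, so 10/272 is smaller: the intermediate fraction 17/8 is closer to x than 2/1.

17/8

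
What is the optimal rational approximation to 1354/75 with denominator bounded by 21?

Expand x = 1354/75 as a continued fraction with the Euclidean algorithm:
  1354 = 18*75 + 4, so a_0 = 18.
  75 = 18*4 + 3, so a_1 = 18.
  4 = 1*3 + 1, so a_2 = 1.
  3 = 3*1 + 0, so a_3 = 3.
so x = [18; 18, 1, 3].
Convergents (p_i = a_i*p_{i-1} + p_{i-2}, q_i = a_i*q_{i-1} + q_{i-2} with p_{-2}=0, p_{-1}=1, q_{-2}=1, q_{-1}=0), until the denominator exceeds 21:
  i=0: a_0=18, p_0 = 18*1 + 0 = 18, q_0 = 18*0 + 1 = 1.
  i=1: a_1=18, p_1 = 18*18 + 1 = 325, q_1 = 18*1 + 0 = 18.
  i=2: a_2=1, p_2 = 1*325 + 18 = 343, q_2 = 1*18 + 1 = 19.
  i=3: a_3=3, p_3 = 3*343 + 325 = 1354, q_3 = 3*19 + 18 = 75.
q_3 = 75 > 21, so the last convergent with denominator <= 21 is p_2/q_2 = 343/19.
The closest fraction with denominator <= 21 is either p_2/q_2 or the intermediate fraction (k*p_2 + p_1)/(k*q_2 + q_1) with the largest k >= 1 whose denominator stays <= 21; these approach x as k grows, and every other convergent or intermediate fraction in range is farther away.
Largest k: floor((21 - q_1)/q_2) = floor((21 - 18)/19) = 0.
Since k = 0, no intermediate fraction beyond p_2/q_2 has denominator <= 21, so the convergent 343/19 is the closest (its error is |1354*19 - 343*75|/(75*19) = 1/1425).

343/19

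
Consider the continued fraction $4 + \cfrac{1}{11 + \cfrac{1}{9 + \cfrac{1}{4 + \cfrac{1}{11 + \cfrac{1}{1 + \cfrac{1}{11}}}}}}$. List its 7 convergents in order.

Using the convergent recurrence p_i = a_i*p_{i-1} + p_{i-2}, q_i = a_i*q_{i-1} + q_{i-2} with p_{-2}=0, p_{-1}=1, q_{-2}=1, q_{-1}=0:
  i=0: a_0=4, p_0 = 4*1 + 0 = 4, q_0 = 4*0 + 1 = 1.
  i=1: a_1=11, p_1 = 11*4 + 1 = 45, q_1 = 11*1 + 0 = 11.
  i=2: a_2=9, p_2 = 9*45 + 4 = 409, q_2 = 9*11 + 1 = 100.
  i=3: a_3=4, p_3 = 4*409 + 45 = 1681, q_3 = 4*100 + 11 = 411.
  i=4: a_4=11, p_4 = 11*1681 + 409 = 18900, q_4 = 11*411 + 100 = 4621.
  i=5: a_5=1, p_5 = 1*18900 + 1681 = 20581, q_5 = 1*4621 + 411 = 5032.
  i=6: a_6=11, p_6 = 11*20581 + 18900 = 245291, q_6 = 11*5032 + 4621 = 59973.

4/1, 45/11, 409/100, 1681/411, 18900/4621, 20581/5032, 245291/59973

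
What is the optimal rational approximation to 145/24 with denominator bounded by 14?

Expand x = 145/24 as a continued fraction with the Euclidean algorithm:
  145 = 6*24 + 1, so a_0 = 6.
  24 = 24*1 + 0, so a_1 = 24.
so x = [6; 24].
Convergents (p_i = a_i*p_{i-1} + p_{i-2}, q_i = a_i*q_{i-1} + q_{i-2} with p_{-2}=0, p_{-1}=1, q_{-2}=1, q_{-1}=0), until the denominator exceeds 14:
  i=0: a_0=6, p_0 = 6*1 + 0 = 6, q_0 = 6*0 + 1 = 1.
  i=1: a_1=24, p_1 = 24*6 + 1 = 145, q_1 = 24*1 + 0 = 24.
q_1 = 24 > 14, so the last convergent with denominator <= 14 is p_0/q_0 = 6/1.
The closest fraction with denominator <= 14 is either p_0/q_0 or the intermediate fraction (k*p_0 + p_{-1})/(k*q_0 + q_{-1}) with the largest k >= 1 whose denominator stays <= 14; these approach x as k grows, and every other convergent or intermediate fraction in range is farther away.
Largest k: floor((14 - q_{-1})/q_0) = floor((14 - 0)/1) = 14 (using the seeds p_{-1} = 1, q_{-1} = 0).
That gives (14*6 + 1)/(14*1 + 0) = 85/14.
Compare the errors: |x - 6/1| = |145*1 - 6*24|/(24*1) = 1/24, and |x - 85/14| = |145*14 - 85*24|/(24*14) = 10/336.
Cross-multiplying, 10*24 = 240 < 336 = 1*336, so 10/336 is smaller: the intermediate fraction 85/14 is closer to x than 6/1.

85/14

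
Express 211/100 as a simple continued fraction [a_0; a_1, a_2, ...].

Run the Euclidean algorithm on 211 and 100; the successive quotients are the partial quotients a_0, a_1, ... (each step inverts the fractional part left over by the previous one):
  211 = 2*100 + 11, so a_0 = 2.
  100 = 9*11 + 1, so a_1 = 9.
  11 = 11*1 + 0, so a_2 = 11.
The remainder reaches 0 after 3 divisions, so the expansion has 3 partial quotients, read off in order.

[2; 9, 11]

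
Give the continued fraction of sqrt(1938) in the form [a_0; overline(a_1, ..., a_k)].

Write x_i = (sqrt(1938) + m_i)/d_i with (m_0, d_0) = (0, 1). a_0 = floor(sqrt(1938)) = 44, since 44^2 = 1936 <= 1938 < 2025 = 45^2.
Iterate m_{i+1} = d_i*a_i - m_i, d_{i+1} = (1938 - m_{i+1}^2)/d_i, a_{i+1} = floor((a_0 + m_{i+1})/d_{i+1}):
  m_1 = 1*44 - 0 = 44, d_1 = (1938 - 44^2)/1 = 2/1 = 2, a_1 = floor((44 + 44)/2) = 44.
  m_2 = 2*44 - 44 = 44, d_2 = (1938 - 44^2)/2 = 2/2 = 1, a_2 = floor((44 + 44)/1) = 88.
  m_3 = 1*88 - 44 = 44, d_3 = (1938 - 44^2)/1 = 2/1 = 2: (m_3, d_3) = (m_1, d_1) = (44, 2), so from here the quotients repeat a_1, a_2; the period length is 2.
Hence the expansion of sqrt(1938) is a_0 = 44 followed by the repeating block 44, 88 (period 2).

[44; overline(44, 88)]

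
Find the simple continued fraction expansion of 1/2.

Run the Euclidean algorithm on 1 and 2; the successive quotients are the partial quotients a_0, a_1, ... (each step inverts the fractional part left over by the previous one):
  1 = 0*2 + 1, so a_0 = 0.
  2 = 2*1 + 0, so a_1 = 2.
The remainder reaches 0 after 2 divisions, so the expansion has 2 partial quotients, read off in order.

[0; 2]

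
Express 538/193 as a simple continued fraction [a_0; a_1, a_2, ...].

Run the Euclidean algorithm on 538 and 193; the successive quotients are the partial quotients a_0, a_1, ... (each step inverts the fractional part left over by the previous one):
  538 = 2*193 + 152, so a_0 = 2.
  193 = 1*152 + 41, so a_1 = 1.
  152 = 3*41 + 29, so a_2 = 3.
  41 = 1*29 + 12, so a_3 = 1.
  29 = 2*12 + 5, so a_4 = 2.
  12 = 2*5 + 2, so a_5 = 2.
  5 = 2*2 + 1, so a_6 = 2.
  2 = 2*1 + 0, so a_7 = 2.
The remainder reaches 0 after 8 divisions, so the expansion has 8 partial quotients, read off in order.

[2; 1, 3, 1, 2, 2, 2, 2]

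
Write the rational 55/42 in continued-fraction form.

Run the Euclidean algorithm on 55 and 42; the successive quotients are the partial quotients a_0, a_1, ... (each step inverts the fractional part left over by the previous one):
  55 = 1*42 + 13, so a_0 = 1.
  42 = 3*13 + 3, so a_1 = 3.
  13 = 4*3 + 1, so a_2 = 4.
  3 = 3*1 + 0, so a_3 = 3.
The remainder reaches 0 after 4 divisions, so the expansion has 4 partial quotients, read off in order.

[1; 3, 4, 3]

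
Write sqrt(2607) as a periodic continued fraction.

[51; (17, 102)]

Write x_i = (sqrt(2607) + m_i)/d_i with (m_0, d_0) = (0, 1). a_0 = floor(sqrt(2607)) = 51, since 51^2 = 2601 <= 2607 < 2704 = 52^2.
Iterate m_{i+1} = d_i*a_i - m_i, d_{i+1} = (2607 - m_{i+1}^2)/d_i, a_{i+1} = floor((a_0 + m_{i+1})/d_{i+1}):
  m_1 = 1*51 - 0 = 51, d_1 = (2607 - 51^2)/1 = 6/1 = 6, a_1 = floor((51 + 51)/6) = 17.
  m_2 = 6*17 - 51 = 51, d_2 = (2607 - 51^2)/6 = 6/6 = 1, a_2 = floor((51 + 51)/1) = 102.
  m_3 = 1*102 - 51 = 51, d_3 = (2607 - 51^2)/1 = 6/1 = 6: (m_3, d_3) = (m_1, d_1) = (51, 6), so from here the quotients repeat a_1, a_2; the period length is 2.
Hence the expansion of sqrt(2607) is a_0 = 51 followed by the repeating block 17, 102 (period 2).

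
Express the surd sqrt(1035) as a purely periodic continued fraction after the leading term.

Write x_i = (sqrt(1035) + m_i)/d_i with (m_0, d_0) = (0, 1). a_0 = floor(sqrt(1035)) = 32, since 32^2 = 1024 <= 1035 < 1089 = 33^2.
Iterate m_{i+1} = d_i*a_i - m_i, d_{i+1} = (1035 - m_{i+1}^2)/d_i, a_{i+1} = floor((a_0 + m_{i+1})/d_{i+1}):
  m_1 = 1*32 - 0 = 32, d_1 = (1035 - 32^2)/1 = 11/1 = 11, a_1 = floor((32 + 32)/11) = 5.
  m_2 = 11*5 - 32 = 23, d_2 = (1035 - 23^2)/11 = 506/11 = 46, a_2 = floor((32 + 23)/46) = 1.
  m_3 = 46*1 - 23 = 23, d_3 = (1035 - 23^2)/46 = 506/46 = 11, a_3 = floor((32 + 23)/11) = 5.
  m_4 = 11*5 - 23 = 32, d_4 = (1035 - 32^2)/11 = 11/11 = 1, a_4 = floor((32 + 32)/1) = 64.
  m_5 = 1*64 - 32 = 32, d_5 = (1035 - 32^2)/1 = 11/1 = 11: (m_5, d_5) = (m_1, d_1) = (32, 11), so from here the quotients repeat a_1, ..., a_4; the period length is 4.
Hence the expansion of sqrt(1035) is a_0 = 32 followed by the repeating block 5, 1, 5, 64 (period 4).

[32; (5, 1, 5, 64)]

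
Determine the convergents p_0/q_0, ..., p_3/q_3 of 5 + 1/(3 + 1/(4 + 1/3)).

5/1, 16/3, 69/13, 223/42

Using the convergent recurrence p_i = a_i*p_{i-1} + p_{i-2}, q_i = a_i*q_{i-1} + q_{i-2} with p_{-2}=0, p_{-1}=1, q_{-2}=1, q_{-1}=0:
  i=0: a_0=5, p_0 = 5*1 + 0 = 5, q_0 = 5*0 + 1 = 1.
  i=1: a_1=3, p_1 = 3*5 + 1 = 16, q_1 = 3*1 + 0 = 3.
  i=2: a_2=4, p_2 = 4*16 + 5 = 69, q_2 = 4*3 + 1 = 13.
  i=3: a_3=3, p_3 = 3*69 + 16 = 223, q_3 = 3*13 + 3 = 42.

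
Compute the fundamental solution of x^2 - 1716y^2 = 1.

First expand sqrt(1716) as a continued fraction. With x_i = (sqrt(1716) + m_i)/d_i and (m_0, d_0) = (0, 1): a_0 = floor(sqrt(1716)) = 41, since 41^2 = 1681 <= 1716 < 1764 = 42^2.
Iterate m_{i+1} = d_i*a_i - m_i, d_{i+1} = (1716 - m_{i+1}^2)/d_i, a_{i+1} = floor((a_0 + m_{i+1})/d_{i+1}):
  m_1 = 1*41 - 0 = 41, d_1 = (1716 - 41^2)/1 = 35/1 = 35, a_1 = floor((41 + 41)/35) = 2.
  m_2 = 35*2 - 41 = 29, d_2 = (1716 - 29^2)/35 = 875/35 = 25, a_2 = floor((41 + 29)/25) = 2.
  m_3 = 25*2 - 29 = 21, d_3 = (1716 - 21^2)/25 = 1275/25 = 51, a_3 = floor((41 + 21)/51) = 1.
  m_4 = 51*1 - 21 = 30, d_4 = (1716 - 30^2)/51 = 816/51 = 16, a_4 = floor((41 + 30)/16) = 4.
  m_5 = 16*4 - 30 = 34, d_5 = (1716 - 34^2)/16 = 560/16 = 35, a_5 = floor((41 + 34)/35) = 2.
  m_6 = 35*2 - 34 = 36, d_6 = (1716 - 36^2)/35 = 420/35 = 12, a_6 = floor((41 + 36)/12) = 6.
  m_7 = 12*6 - 36 = 36, d_7 = (1716 - 36^2)/12 = 420/12 = 35, a_7 = floor((41 + 36)/35) = 2.
  m_8 = 35*2 - 36 = 34, d_8 = (1716 - 34^2)/35 = 560/35 = 16, a_8 = floor((41 + 34)/16) = 4.
  m_9 = 16*4 - 34 = 30, d_9 = (1716 - 30^2)/16 = 816/16 = 51, a_9 = floor((41 + 30)/51) = 1.
  m_10 = 51*1 - 30 = 21, d_10 = (1716 - 21^2)/51 = 1275/51 = 25, a_10 = floor((41 + 21)/25) = 2.
  m_11 = 25*2 - 21 = 29, d_11 = (1716 - 29^2)/25 = 875/25 = 35, a_11 = floor((41 + 29)/35) = 2.
  m_12 = 35*2 - 29 = 41, d_12 = (1716 - 41^2)/35 = 35/35 = 1, a_12 = floor((41 + 41)/1) = 82.
  m_13 = 1*82 - 41 = 41, d_13 = (1716 - 41^2)/1 = 35/1 = 35: (m_13, d_13) = (m_1, d_1) = (41, 35), so from here the quotients repeat a_1, ..., a_12; the period length is 12.
So sqrt(1716) = [41; (2, 2, 1, 4, 2, 6, 2, 4, 1, 2, 2, 82)] with period length k = 12.
k is even, so the fundamental solution of x^2 - 1716y^2 = 1 is (p_{k-1}, q_{k-1}) = (p_11, q_11); compute convergents through index 11.
Convergents (p_i = a_i*p_{i-1} + p_{i-2}, q_i = a_i*q_{i-1} + q_{i-2} with p_{-2}=0, p_{-1}=1, q_{-2}=1, q_{-1}=0):
  i=0: a_0=41, p_0 = 41*1 + 0 = 41, q_0 = 41*0 + 1 = 1.
  i=1: a_1=2, p_1 = 2*41 + 1 = 83, q_1 = 2*1 + 0 = 2.
  i=2: a_2=2, p_2 = 2*83 + 41 = 207, q_2 = 2*2 + 1 = 5.
  i=3: a_3=1, p_3 = 1*207 + 83 = 290, q_3 = 1*5 + 2 = 7.
  i=4: a_4=4, p_4 = 4*290 + 207 = 1367, q_4 = 4*7 + 5 = 33.
  i=5: a_5=2, p_5 = 2*1367 + 290 = 3024, q_5 = 2*33 + 7 = 73.
  i=6: a_6=6, p_6 = 6*3024 + 1367 = 19511, q_6 = 6*73 + 33 = 471.
  i=7: a_7=2, p_7 = 2*19511 + 3024 = 42046, q_7 = 2*471 + 73 = 1015.
  i=8: a_8=4, p_8 = 4*42046 + 19511 = 187695, q_8 = 4*1015 + 471 = 4531.
  i=9: a_9=1, p_9 = 1*187695 + 42046 = 229741, q_9 = 1*4531 + 1015 = 5546.
  i=10: a_10=2, p_10 = 2*229741 + 187695 = 647177, q_10 = 2*5546 + 4531 = 15623.
  i=11: a_11=2, p_11 = 2*647177 + 229741 = 1524095, q_11 = 2*15623 + 5546 = 36792.
Check: 1524095^2 - 1716*36792^2 = 2322865569025 - 2322865569024 = 1, so (x, y) = (1524095, 36792) solves the equation, and by the theorem it is the least positive solution.

(x, y) = (1524095, 36792)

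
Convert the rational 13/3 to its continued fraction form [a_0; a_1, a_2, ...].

Run the Euclidean algorithm on 13 and 3; the successive quotients are the partial quotients a_0, a_1, ... (each step inverts the fractional part left over by the previous one):
  13 = 4*3 + 1, so a_0 = 4.
  3 = 3*1 + 0, so a_1 = 3.
The remainder reaches 0 after 2 divisions, so the expansion has 2 partial quotients, read off in order.

[4; 3]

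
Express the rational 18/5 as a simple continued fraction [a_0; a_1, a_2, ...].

Run the Euclidean algorithm on 18 and 5; the successive quotients are the partial quotients a_0, a_1, ... (each step inverts the fractional part left over by the previous one):
  18 = 3*5 + 3, so a_0 = 3.
  5 = 1*3 + 2, so a_1 = 1.
  3 = 1*2 + 1, so a_2 = 1.
  2 = 2*1 + 0, so a_3 = 2.
The remainder reaches 0 after 4 divisions, so the expansion has 4 partial quotients, read off in order.

[3; 1, 1, 2]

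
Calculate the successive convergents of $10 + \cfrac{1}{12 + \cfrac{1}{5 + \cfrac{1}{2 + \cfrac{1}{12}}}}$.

10/1, 121/12, 615/61, 1351/134, 16827/1669

Using the convergent recurrence p_i = a_i*p_{i-1} + p_{i-2}, q_i = a_i*q_{i-1} + q_{i-2} with p_{-2}=0, p_{-1}=1, q_{-2}=1, q_{-1}=0:
  i=0: a_0=10, p_0 = 10*1 + 0 = 10, q_0 = 10*0 + 1 = 1.
  i=1: a_1=12, p_1 = 12*10 + 1 = 121, q_1 = 12*1 + 0 = 12.
  i=2: a_2=5, p_2 = 5*121 + 10 = 615, q_2 = 5*12 + 1 = 61.
  i=3: a_3=2, p_3 = 2*615 + 121 = 1351, q_3 = 2*61 + 12 = 134.
  i=4: a_4=12, p_4 = 12*1351 + 615 = 16827, q_4 = 12*134 + 61 = 1669.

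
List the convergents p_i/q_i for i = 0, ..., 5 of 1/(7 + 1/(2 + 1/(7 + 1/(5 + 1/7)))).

Using the convergent recurrence p_i = a_i*p_{i-1} + p_{i-2}, q_i = a_i*q_{i-1} + q_{i-2} with p_{-2}=0, p_{-1}=1, q_{-2}=1, q_{-1}=0:
  i=0: a_0=0, p_0 = 0*1 + 0 = 0, q_0 = 0*0 + 1 = 1.
  i=1: a_1=7, p_1 = 7*0 + 1 = 1, q_1 = 7*1 + 0 = 7.
  i=2: a_2=2, p_2 = 2*1 + 0 = 2, q_2 = 2*7 + 1 = 15.
  i=3: a_3=7, p_3 = 7*2 + 1 = 15, q_3 = 7*15 + 7 = 112.
  i=4: a_4=5, p_4 = 5*15 + 2 = 77, q_4 = 5*112 + 15 = 575.
  i=5: a_5=7, p_5 = 7*77 + 15 = 554, q_5 = 7*575 + 112 = 4137.

0/1, 1/7, 2/15, 15/112, 77/575, 554/4137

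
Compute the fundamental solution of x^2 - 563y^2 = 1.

First expand sqrt(563) as a continued fraction. With x_i = (sqrt(563) + m_i)/d_i and (m_0, d_0) = (0, 1): a_0 = floor(sqrt(563)) = 23, since 23^2 = 529 <= 563 < 576 = 24^2.
Iterate m_{i+1} = d_i*a_i - m_i, d_{i+1} = (563 - m_{i+1}^2)/d_i, a_{i+1} = floor((a_0 + m_{i+1})/d_{i+1}):
  m_1 = 1*23 - 0 = 23, d_1 = (563 - 23^2)/1 = 34/1 = 34, a_1 = floor((23 + 23)/34) = 1.
  m_2 = 34*1 - 23 = 11, d_2 = (563 - 11^2)/34 = 442/34 = 13, a_2 = floor((23 + 11)/13) = 2.
  m_3 = 13*2 - 11 = 15, d_3 = (563 - 15^2)/13 = 338/13 = 26, a_3 = floor((23 + 15)/26) = 1.
  m_4 = 26*1 - 15 = 11, d_4 = (563 - 11^2)/26 = 442/26 = 17, a_4 = floor((23 + 11)/17) = 2.
  m_5 = 17*2 - 11 = 23, d_5 = (563 - 23^2)/17 = 34/17 = 2, a_5 = floor((23 + 23)/2) = 23.
  m_6 = 2*23 - 23 = 23, d_6 = (563 - 23^2)/2 = 34/2 = 17, a_6 = floor((23 + 23)/17) = 2.
  m_7 = 17*2 - 23 = 11, d_7 = (563 - 11^2)/17 = 442/17 = 26, a_7 = floor((23 + 11)/26) = 1.
  m_8 = 26*1 - 11 = 15, d_8 = (563 - 15^2)/26 = 338/26 = 13, a_8 = floor((23 + 15)/13) = 2.
  m_9 = 13*2 - 15 = 11, d_9 = (563 - 11^2)/13 = 442/13 = 34, a_9 = floor((23 + 11)/34) = 1.
  m_10 = 34*1 - 11 = 23, d_10 = (563 - 23^2)/34 = 34/34 = 1, a_10 = floor((23 + 23)/1) = 46.
  m_11 = 1*46 - 23 = 23, d_11 = (563 - 23^2)/1 = 34/1 = 34: (m_11, d_11) = (m_1, d_1) = (23, 34), so from here the quotients repeat a_1, ..., a_10; the period length is 10.
So sqrt(563) = [23; (1, 2, 1, 2, 23, 2, 1, 2, 1, 46)] with period length k = 10.
k is even, so the fundamental solution of x^2 - 563y^2 = 1 is (p_{k-1}, q_{k-1}) = (p_9, q_9); compute convergents through index 9.
Convergents (p_i = a_i*p_{i-1} + p_{i-2}, q_i = a_i*q_{i-1} + q_{i-2} with p_{-2}=0, p_{-1}=1, q_{-2}=1, q_{-1}=0):
  i=0: a_0=23, p_0 = 23*1 + 0 = 23, q_0 = 23*0 + 1 = 1.
  i=1: a_1=1, p_1 = 1*23 + 1 = 24, q_1 = 1*1 + 0 = 1.
  i=2: a_2=2, p_2 = 2*24 + 23 = 71, q_2 = 2*1 + 1 = 3.
  i=3: a_3=1, p_3 = 1*71 + 24 = 95, q_3 = 1*3 + 1 = 4.
  i=4: a_4=2, p_4 = 2*95 + 71 = 261, q_4 = 2*4 + 3 = 11.
  i=5: a_5=23, p_5 = 23*261 + 95 = 6098, q_5 = 23*11 + 4 = 257.
  i=6: a_6=2, p_6 = 2*6098 + 261 = 12457, q_6 = 2*257 + 11 = 525.
  i=7: a_7=1, p_7 = 1*12457 + 6098 = 18555, q_7 = 1*525 + 257 = 782.
  i=8: a_8=2, p_8 = 2*18555 + 12457 = 49567, q_8 = 2*782 + 525 = 2089.
  i=9: a_9=1, p_9 = 1*49567 + 18555 = 68122, q_9 = 1*2089 + 782 = 2871.
Check: 68122^2 - 563*2871^2 = 4640606884 - 4640606883 = 1, so (x, y) = (68122, 2871) solves the equation, and by the theorem it is the least positive solution.

(x, y) = (68122, 2871)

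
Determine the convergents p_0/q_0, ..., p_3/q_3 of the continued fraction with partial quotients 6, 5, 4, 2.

Using the convergent recurrence p_i = a_i*p_{i-1} + p_{i-2}, q_i = a_i*q_{i-1} + q_{i-2} with p_{-2}=0, p_{-1}=1, q_{-2}=1, q_{-1}=0:
  i=0: a_0=6, p_0 = 6*1 + 0 = 6, q_0 = 6*0 + 1 = 1.
  i=1: a_1=5, p_1 = 5*6 + 1 = 31, q_1 = 5*1 + 0 = 5.
  i=2: a_2=4, p_2 = 4*31 + 6 = 130, q_2 = 4*5 + 1 = 21.
  i=3: a_3=2, p_3 = 2*130 + 31 = 291, q_3 = 2*21 + 5 = 47.

6/1, 31/5, 130/21, 291/47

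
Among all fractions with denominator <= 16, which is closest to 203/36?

Expand x = 203/36 as a continued fraction with the Euclidean algorithm:
  203 = 5*36 + 23, so a_0 = 5.
  36 = 1*23 + 13, so a_1 = 1.
  23 = 1*13 + 10, so a_2 = 1.
  13 = 1*10 + 3, so a_3 = 1.
  10 = 3*3 + 1, so a_4 = 3.
  3 = 3*1 + 0, so a_5 = 3.
so x = [5; 1, 1, 1, 3, 3].
Convergents (p_i = a_i*p_{i-1} + p_{i-2}, q_i = a_i*q_{i-1} + q_{i-2} with p_{-2}=0, p_{-1}=1, q_{-2}=1, q_{-1}=0), until the denominator exceeds 16:
  i=0: a_0=5, p_0 = 5*1 + 0 = 5, q_0 = 5*0 + 1 = 1.
  i=1: a_1=1, p_1 = 1*5 + 1 = 6, q_1 = 1*1 + 0 = 1.
  i=2: a_2=1, p_2 = 1*6 + 5 = 11, q_2 = 1*1 + 1 = 2.
  i=3: a_3=1, p_3 = 1*11 + 6 = 17, q_3 = 1*2 + 1 = 3.
  i=4: a_4=3, p_4 = 3*17 + 11 = 62, q_4 = 3*3 + 2 = 11.
  i=5: a_5=3, p_5 = 3*62 + 17 = 203, q_5 = 3*11 + 3 = 36.
q_5 = 36 > 16, so the last convergent with denominator <= 16 is p_4/q_4 = 62/11.
The closest fraction with denominator <= 16 is either p_4/q_4 or the intermediate fraction (k*p_4 + p_3)/(k*q_4 + q_3) with the largest k >= 1 whose denominator stays <= 16; these approach x as k grows, and every other convergent or intermediate fraction in range is farther away.
Largest k: floor((16 - q_3)/q_4) = floor((16 - 3)/11) = 1.
That gives (1*62 + 17)/(1*11 + 3) = 79/14.
Compare the errors: |x - 62/11| = |203*11 - 62*36|/(36*11) = 1/396, and |x - 79/14| = |203*14 - 79*36|/(36*14) = 2/504.
Cross-multiplying, 1*504 = 504 < 792 = 2*396, so 1/396 is smaller: the convergent 62/11 is closer to x than 79/14.

62/11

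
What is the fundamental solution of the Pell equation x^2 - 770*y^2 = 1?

(x, y) = (111, 4)

First expand sqrt(770) as a continued fraction. With x_i = (sqrt(770) + m_i)/d_i and (m_0, d_0) = (0, 1): a_0 = floor(sqrt(770)) = 27, since 27^2 = 729 <= 770 < 784 = 28^2.
Iterate m_{i+1} = d_i*a_i - m_i, d_{i+1} = (770 - m_{i+1}^2)/d_i, a_{i+1} = floor((a_0 + m_{i+1})/d_{i+1}):
  m_1 = 1*27 - 0 = 27, d_1 = (770 - 27^2)/1 = 41/1 = 41, a_1 = floor((27 + 27)/41) = 1.
  m_2 = 41*1 - 27 = 14, d_2 = (770 - 14^2)/41 = 574/41 = 14, a_2 = floor((27 + 14)/14) = 2.
  m_3 = 14*2 - 14 = 14, d_3 = (770 - 14^2)/14 = 574/14 = 41, a_3 = floor((27 + 14)/41) = 1.
  m_4 = 41*1 - 14 = 27, d_4 = (770 - 27^2)/41 = 41/41 = 1, a_4 = floor((27 + 27)/1) = 54.
  m_5 = 1*54 - 27 = 27, d_5 = (770 - 27^2)/1 = 41/1 = 41: (m_5, d_5) = (m_1, d_1) = (27, 41), so from here the quotients repeat a_1, ..., a_4; the period length is 4.
So sqrt(770) = [27; (1, 2, 1, 54)] with period length k = 4.
k is even, so the fundamental solution of x^2 - 770y^2 = 1 is (p_{k-1}, q_{k-1}) = (p_3, q_3); compute convergents through index 3.
Convergents (p_i = a_i*p_{i-1} + p_{i-2}, q_i = a_i*q_{i-1} + q_{i-2} with p_{-2}=0, p_{-1}=1, q_{-2}=1, q_{-1}=0):
  i=0: a_0=27, p_0 = 27*1 + 0 = 27, q_0 = 27*0 + 1 = 1.
  i=1: a_1=1, p_1 = 1*27 + 1 = 28, q_1 = 1*1 + 0 = 1.
  i=2: a_2=2, p_2 = 2*28 + 27 = 83, q_2 = 2*1 + 1 = 3.
  i=3: a_3=1, p_3 = 1*83 + 28 = 111, q_3 = 1*3 + 1 = 4.
Check: 111^2 - 770*4^2 = 12321 - 12320 = 1, so (x, y) = (111, 4) solves the equation, and by the theorem it is the least positive solution.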